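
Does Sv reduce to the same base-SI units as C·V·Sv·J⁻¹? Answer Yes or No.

Left side:
  Sv = J/kg (equivalent dose = energy per mass),
      = m²·s⁻².
Right side:
  C = A·s = s·A (charge = current × time).
  V = W/A (potential = power per current),
      = kg·m²·s⁻³·A⁻¹.
  Sv = J/kg (equivalent dose = energy per mass),
      = m²·s⁻².
  J = N·m (work = force × distance),
      = kg·m²·s⁻².
  So J⁻¹ = kg⁻¹·m⁻²·s².
  Combining: C·V·Sv·J⁻¹ = (s·A) · (kg·m²·s⁻³·A⁻¹) · (m²·s⁻²) · (kg⁻¹·m⁻²·s²) = m²·s⁻².
Both reduce to m²·s⁻².

Yes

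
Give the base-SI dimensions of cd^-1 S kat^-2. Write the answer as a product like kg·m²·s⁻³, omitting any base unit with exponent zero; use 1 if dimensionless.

S = kg⁻¹·m⁻²·s³·A².
kat = s⁻¹·mol.
So kat⁻² = s²·mol⁻².
Combining: cd⁻¹·S·kat⁻² = cd⁻¹ · (kg⁻¹·m⁻²·s³·A²) · (s²·mol⁻²) = kg⁻¹·m⁻²·s⁵·A²·mol⁻²·cd⁻¹.

kg⁻¹·m⁻²·s⁵·A²·mol⁻²·cd⁻¹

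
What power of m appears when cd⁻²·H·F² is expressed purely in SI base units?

H = Wb/A (inductance = flux per current),
    = kg·m²·s⁻²·A⁻².
F = C/V (capacitance = charge per voltage),
    = A·s/(kg·m²·s⁻³·A⁻¹) (substituting C and V),
    = kg⁻¹·m⁻²·s⁴·A².
So F² = kg⁻²·m⁻⁴·s⁸·A⁴.
Combining: cd⁻²·H·F² = cd⁻² · (kg·m²·s⁻²·A⁻²) · (kg⁻²·m⁻⁴·s⁸·A⁴) = kg⁻¹·m⁻²·s⁶·A²·cd⁻².
The exponent of m is -2.

-2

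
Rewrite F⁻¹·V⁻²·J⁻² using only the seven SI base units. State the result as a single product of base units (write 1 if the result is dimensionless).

kg⁻³·m⁻⁶·s⁶

F = C/V (capacitance = charge per voltage),
    = A·s/(kg·m²·s⁻³·A⁻¹) (substituting C and V),
    = kg⁻¹·m⁻²·s⁴·A².
So F⁻¹ = kg·m²·s⁻⁴·A⁻².
V = W/A (potential = power per current),
    = kg·m²·s⁻³·A⁻¹.
So V⁻² = kg⁻²·m⁻⁴·s⁶·A².
J = N·m (work = force × distance),
    = kg·m²·s⁻².
So J⁻² = kg⁻²·m⁻⁴·s⁴.
Combining: F⁻¹·V⁻²·J⁻² = (kg·m²·s⁻⁴·A⁻²) · (kg⁻²·m⁻⁴·s⁶·A²) · (kg⁻²·m⁻⁴·s⁴) = kg⁻³·m⁻⁶·s⁶.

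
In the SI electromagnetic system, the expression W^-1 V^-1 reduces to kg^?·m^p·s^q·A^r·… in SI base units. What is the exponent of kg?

W = J/s (power = energy per time),
    = kg·m²·s⁻³.
So W⁻¹ = kg⁻¹·m⁻²·s³.
V = W/A (potential = power per current),
    = kg·m²·s⁻³·A⁻¹.
So V⁻¹ = kg⁻¹·m⁻²·s³·A.
Combining: W⁻¹·V⁻¹ = (kg⁻¹·m⁻²·s³) · (kg⁻¹·m⁻²·s³·A) = kg⁻²·m⁻⁴·s⁶·A.
The exponent of kg is -2.

-2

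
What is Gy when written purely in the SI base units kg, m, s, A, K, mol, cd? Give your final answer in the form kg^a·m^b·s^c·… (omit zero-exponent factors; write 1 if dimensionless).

m²·s⁻²

Gy = J/kg (absorbed dose = energy per mass),
    = m²·s⁻².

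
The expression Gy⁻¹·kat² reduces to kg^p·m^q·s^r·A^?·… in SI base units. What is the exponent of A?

Gy = J/kg (absorbed dose = energy per mass),
    = m²·s⁻².
So Gy⁻¹ = m⁻²·s².
kat = mol/s = s⁻¹·mol (catalytic activity).
So kat² = s⁻²·mol².
Combining: Gy⁻¹·kat² = (m⁻²·s²) · (s⁻²·mol²) = m⁻²·mol².
The exponent of A is 0.

0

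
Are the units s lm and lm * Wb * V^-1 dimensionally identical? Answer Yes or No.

Left side:
  lm = cd·sr = cd (luminous flux; sr is dimensionless).
  Combining: s·lm = s · cd = s·cd.
Right side:
  lm = cd·sr = cd (luminous flux; sr is dimensionless).
  Wb = V·s (flux: a volt is a weber per second),
      = kg·m²·s⁻²·A⁻¹.
  V = W/A (potential = power per current),
      = kg·m²·s⁻³·A⁻¹.
  So V⁻¹ = kg⁻¹·m⁻²·s³·A.
  Combining: lm·Wb·V⁻¹ = cd · (kg·m²·s⁻²·A⁻¹) · (kg⁻¹·m⁻²·s³·A) = s·cd.
Both reduce to s·cd.

Yes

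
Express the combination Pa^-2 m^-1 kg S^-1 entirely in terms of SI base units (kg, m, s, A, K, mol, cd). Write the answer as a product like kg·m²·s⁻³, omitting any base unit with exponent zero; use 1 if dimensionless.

m³·s·A⁻²

Pa = N/m² (pressure = force per area),
    = kg·m⁻¹·s⁻².
So Pa⁻² = kg⁻²·m²·s⁴.
S = 1/Ω (conductance is reciprocal resistance),
    = kg⁻¹·m⁻²·s³·A².
So S⁻¹ = kg·m²·s⁻³·A⁻².
Combining: Pa⁻²·m⁻¹·kg·S⁻¹ = (kg⁻²·m²·s⁴) · m⁻¹ · kg · (kg·m²·s⁻³·A⁻²) = m³·s·A⁻².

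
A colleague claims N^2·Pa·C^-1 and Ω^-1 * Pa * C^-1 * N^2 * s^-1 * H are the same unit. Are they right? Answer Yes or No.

Left side:
  N = kg·m·s⁻².
  So N² = kg²·m²·s⁻⁴.
  Pa = kg·m⁻¹·s⁻².
  C = s·A.
  So C⁻¹ = s⁻¹·A⁻¹.
  Combining: N²·Pa·C⁻¹ = (kg²·m²·s⁻⁴) · (kg·m⁻¹·s⁻²) · (s⁻¹·A⁻¹) = kg³·m·s⁻⁷·A⁻¹.
Right side:
  Ω = kg·m²·s⁻³·A⁻².
  So Ω⁻¹ = kg⁻¹·m⁻²·s³·A².
  Pa = kg·m⁻¹·s⁻².
  C = s·A.
  So C⁻¹ = s⁻¹·A⁻¹.
  N = kg·m·s⁻².
  So N² = kg²·m²·s⁻⁴.
  H = kg·m²·s⁻²·A⁻².
  Combining: Ω⁻¹·Pa·C⁻¹·N²·s⁻¹·H = (kg⁻¹·m⁻²·s³·A²) · (kg·m⁻¹·s⁻²) · (s⁻¹·A⁻¹) · (kg²·m²·s⁻⁴) · s⁻¹ · (kg·m²·s⁻²·A⁻²) = kg³·m·s⁻⁷·A⁻¹.
Both reduce to kg³·m·s⁻⁷·A⁻¹.

Yes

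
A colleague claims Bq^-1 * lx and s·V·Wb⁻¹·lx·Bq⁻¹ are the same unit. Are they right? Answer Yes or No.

Left side:
  Bq = 1/s = s⁻¹ (activity is decays per second).
  So Bq⁻¹ = s.
  lx = lm/m² (illuminance = luminous flux per area),
      = m⁻²·cd.
  Combining: Bq⁻¹·lx = s · (m⁻²·cd) = m⁻²·s·cd.
Right side:
  V = W/A (potential = power per current),
      = kg·m²·s⁻³·A⁻¹.
  Wb = V·s (flux: a volt is a weber per second),
      = kg·m²·s⁻²·A⁻¹.
  So Wb⁻¹ = kg⁻¹·m⁻²·s²·A.
  lx = lm/m² (illuminance = luminous flux per area),
      = m⁻²·cd.
  Bq = 1/s = s⁻¹ (activity is decays per second).
  So Bq⁻¹ = s.
  Combining: s·V·Wb⁻¹·lx·Bq⁻¹ = s · (kg·m²·s⁻³·A⁻¹) · (kg⁻¹·m⁻²·s²·A) · (m⁻²·cd) · s = m⁻²·s·cd.
Both reduce to m⁻²·s·cd.

Yes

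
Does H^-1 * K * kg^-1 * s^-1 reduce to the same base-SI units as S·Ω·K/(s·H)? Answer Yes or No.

No

Left side:
  H = kg·m²·s⁻²·A⁻².
  So H⁻¹ = kg⁻¹·m⁻²·s²·A².
  Combining: H⁻¹·K·kg⁻¹·s⁻¹ = (kg⁻¹·m⁻²·s²·A²) · K · kg⁻¹ · s⁻¹ = kg⁻²·m⁻²·s·A²·K.
Right side:
  S = 1/Ω (conductance is reciprocal resistance),
      = kg⁻¹·m⁻²·s³·A².
  H = Wb/A (inductance = flux per current),
      = kg·m²·s⁻²·A⁻².
  So H⁻¹ = kg⁻¹·m⁻²·s²·A².
  Ω = V/A (resistance = voltage per current),
      = kg·m²·s⁻³·A⁻².
  Combining: s⁻¹·S·H⁻¹·Ω·K = s⁻¹ · (kg⁻¹·m⁻²·s³·A²) · (kg⁻¹·m⁻²·s²·A²) · (kg·m²·s⁻³·A⁻²) · K = kg⁻¹·m⁻²·s·A²·K.
Left is kg⁻²·m⁻²·s·A²·K; right is kg⁻¹·m⁻²·s·A²·K — different.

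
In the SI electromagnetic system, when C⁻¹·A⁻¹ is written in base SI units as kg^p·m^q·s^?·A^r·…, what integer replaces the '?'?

-1

C = s·A.
So C⁻¹ = s⁻¹·A⁻¹.
Combining: C⁻¹·A⁻¹ = (s⁻¹·A⁻¹) · A⁻¹ = s⁻¹·A⁻².
The exponent of s is -1.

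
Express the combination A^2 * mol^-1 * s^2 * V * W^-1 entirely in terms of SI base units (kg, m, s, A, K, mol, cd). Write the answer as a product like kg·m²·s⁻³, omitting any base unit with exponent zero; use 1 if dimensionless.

V = W/A (potential = power per current),
    = kg·m²·s⁻³·A⁻¹.
W = J/s (power = energy per time),
    = kg·m²·s⁻³.
So W⁻¹ = kg⁻¹·m⁻²·s³.
Combining: A²·mol⁻¹·s²·V·W⁻¹ = A² · mol⁻¹ · s² · (kg·m²·s⁻³·A⁻¹) · (kg⁻¹·m⁻²·s³) = s²·A·mol⁻¹.

s²·A·mol⁻¹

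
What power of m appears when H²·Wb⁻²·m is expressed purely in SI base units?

1

H = kg·m²·s⁻²·A⁻².
So H² = kg²·m⁴·s⁻⁴·A⁻⁴.
Wb = kg·m²·s⁻²·A⁻¹.
So Wb⁻² = kg⁻²·m⁻⁴·s⁴·A².
Combining: H²·Wb⁻²·m = (kg²·m⁴·s⁻⁴·A⁻⁴) · (kg⁻²·m⁻⁴·s⁴·A²) · m = m·A⁻².
The exponent of m is 1.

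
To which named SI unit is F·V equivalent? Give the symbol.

C

F = C/V (capacitance = charge per voltage),
    = A·s/(kg·m²·s⁻³·A⁻¹) (substituting C and V),
    = kg⁻¹·m⁻²·s⁴·A².
V = W/A (potential = power per current),
    = kg·m²·s⁻³·A⁻¹.
Combining: F·V = (kg⁻¹·m⁻²·s⁴·A²) · (kg·m²·s⁻³·A⁻¹) = s·A.
s·A is the base-SI form of the coulomb.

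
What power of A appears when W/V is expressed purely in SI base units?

V = W/A (potential = power per current),
    = kg·m²·s⁻³·A⁻¹.
So V⁻¹ = kg⁻¹·m⁻²·s³·A.
W = J/s (power = energy per time),
    = kg·m²·s⁻³.
Combining: V⁻¹·W = (kg⁻¹·m⁻²·s³·A) · (kg·m²·s⁻³) = A.
The exponent of A is 1.

1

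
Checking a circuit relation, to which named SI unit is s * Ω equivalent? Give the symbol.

H

Ω = kg·m²·s⁻³·A⁻².
Combining: s·Ω = s · (kg·m²·s⁻³·A⁻²) = kg·m²·s⁻²·A⁻².
kg·m²·s⁻²·A⁻² is the base-SI form of the henry.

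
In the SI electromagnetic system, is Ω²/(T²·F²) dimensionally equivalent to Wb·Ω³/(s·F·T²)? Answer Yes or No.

Left side:
  T = kg·s⁻²·A⁻¹.
  So T⁻² = kg⁻²·s⁴·A².
  F = kg⁻¹·m⁻²·s⁴·A².
  So F⁻² = kg²·m⁴·s⁻⁸·A⁻⁴.
  Ω = kg·m²·s⁻³·A⁻².
  So Ω² = kg²·m⁴·s⁻⁶·A⁻⁴.
  Combining: T⁻²·F⁻²·Ω² = (kg⁻²·s⁴·A²) · (kg²·m⁴·s⁻⁸·A⁻⁴) · (kg²·m⁴·s⁻⁶·A⁻⁴) = kg²·m⁸·s⁻¹⁰·A⁻⁶.
Right side:
  Wb = kg·m²·s⁻²·A⁻¹.
  F = kg⁻¹·m⁻²·s⁴·A².
  So F⁻¹ = kg·m²·s⁻⁴·A⁻².
  Ω = kg·m²·s⁻³·A⁻².
  So Ω³ = kg³·m⁶·s⁻⁹·A⁻⁶.
  T = kg·s⁻²·A⁻¹.
  So T⁻² = kg⁻²·s⁴·A².
  Combining: s⁻¹·Wb·F⁻¹·Ω³·T⁻² = s⁻¹ · (kg·m²·s⁻²·A⁻¹) · (kg·m²·s⁻⁴·A⁻²) · (kg³·m⁶·s⁻⁹·A⁻⁶) · (kg⁻²·s⁴·A²) = kg³·m¹⁰·s⁻¹²·A⁻⁷.
Left is kg²·m⁸·s⁻¹⁰·A⁻⁶; right is kg³·m¹⁰·s⁻¹²·A⁻⁷ — different.

No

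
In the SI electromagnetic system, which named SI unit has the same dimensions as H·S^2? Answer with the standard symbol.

H = Wb/A (inductance = flux per current),
    = kg·m²·s⁻²·A⁻².
S = 1/Ω (conductance is reciprocal resistance),
    = kg⁻¹·m⁻²·s³·A².
So S² = kg⁻²·m⁻⁴·s⁶·A⁴.
Combining: H·S² = (kg·m²·s⁻²·A⁻²) · (kg⁻²·m⁻⁴·s⁶·A⁴) = kg⁻¹·m⁻²·s⁴·A².
kg⁻¹·m⁻²·s⁴·A² is the base-SI form of the farad.

F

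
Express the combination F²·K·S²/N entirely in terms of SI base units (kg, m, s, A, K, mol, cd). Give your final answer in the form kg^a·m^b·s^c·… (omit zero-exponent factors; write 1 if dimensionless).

kg⁻⁵·m⁻⁹·s¹⁶·A⁸·K

F = C/V (capacitance = charge per voltage),
    = A·s/(kg·m²·s⁻³·A⁻¹) (substituting C and V),
    = kg⁻¹·m⁻²·s⁴·A².
So F² = kg⁻²·m⁻⁴·s⁸·A⁴.
S = 1/Ω (conductance is reciprocal resistance),
    = kg⁻¹·m⁻²·s³·A².
So S² = kg⁻²·m⁻⁴·s⁶·A⁴.
N = kg·m/s² = kg·m·s⁻² (force = mass × acceleration).
So N⁻¹ = kg⁻¹·m⁻¹·s².
Combining: F²·K·S²·N⁻¹ = (kg⁻²·m⁻⁴·s⁸·A⁴) · K · (kg⁻²·m⁻⁴·s⁶·A⁴) · (kg⁻¹·m⁻¹·s²) = kg⁻⁵·m⁻⁹·s¹⁶·A⁸·K.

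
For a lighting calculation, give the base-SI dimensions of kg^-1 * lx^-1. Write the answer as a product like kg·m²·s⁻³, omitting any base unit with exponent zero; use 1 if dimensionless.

lx = lm/m² (illuminance = luminous flux per area),
    = m⁻²·cd.
So lx⁻¹ = m²·cd⁻¹.
Combining: kg⁻¹·lx⁻¹ = kg⁻¹ · (m²·cd⁻¹) = kg⁻¹·m²·cd⁻¹.

kg⁻¹·m²·cd⁻¹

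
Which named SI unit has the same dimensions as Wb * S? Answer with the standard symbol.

C

Wb = kg·m²·s⁻²·A⁻¹.
S = kg⁻¹·m⁻²·s³·A².
Combining: Wb·S = (kg·m²·s⁻²·A⁻¹) · (kg⁻¹·m⁻²·s³·A²) = s·A.
s·A is the base-SI form of the coulomb.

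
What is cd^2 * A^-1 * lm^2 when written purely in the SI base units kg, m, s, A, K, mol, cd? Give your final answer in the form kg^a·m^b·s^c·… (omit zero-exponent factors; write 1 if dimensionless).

lm = cd·sr = cd (luminous flux; sr is dimensionless).
So lm² = cd².
Combining: cd²·A⁻¹·lm² = cd² · A⁻¹ · cd² = A⁻¹·cd⁴.

A⁻¹·cd⁴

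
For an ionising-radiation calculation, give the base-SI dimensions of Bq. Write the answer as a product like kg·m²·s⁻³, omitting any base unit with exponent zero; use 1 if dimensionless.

Bq = 1/s = s⁻¹ (activity is decays per second).

s⁻¹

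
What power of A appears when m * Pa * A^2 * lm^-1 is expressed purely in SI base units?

Pa = kg·m⁻¹·s⁻².
lm = cd.
So lm⁻¹ = cd⁻¹.
Combining: m·Pa·A²·lm⁻¹ = m · (kg·m⁻¹·s⁻²) · A² · cd⁻¹ = kg·s⁻²·A²·cd⁻¹.
The exponent of A is 2.

2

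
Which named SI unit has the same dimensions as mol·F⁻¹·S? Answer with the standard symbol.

F = C/V (capacitance = charge per voltage),
    = A·s/(kg·m²·s⁻³·A⁻¹) (substituting C and V),
    = kg⁻¹·m⁻²·s⁴·A².
So F⁻¹ = kg·m²·s⁻⁴·A⁻².
S = 1/Ω (conductance is reciprocal resistance),
    = kg⁻¹·m⁻²·s³·A².
Combining: mol·F⁻¹·S = mol · (kg·m²·s⁻⁴·A⁻²) · (kg⁻¹·m⁻²·s³·A²) = s⁻¹·mol.
s⁻¹·mol is the base-SI form of the katal.

kat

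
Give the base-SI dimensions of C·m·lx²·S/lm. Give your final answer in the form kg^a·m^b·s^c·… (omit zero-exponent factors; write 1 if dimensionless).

C = A·s = s·A (charge = current × time).
lm = cd·sr = cd (luminous flux; sr is dimensionless).
So lm⁻¹ = cd⁻¹.
lx = lm/m² (illuminance = luminous flux per area),
    = m⁻²·cd.
So lx² = m⁻⁴·cd².
S = 1/Ω (conductance is reciprocal resistance),
    = kg⁻¹·m⁻²·s³·A².
Combining: C·m·lm⁻¹·lx²·S = (s·A) · m · cd⁻¹ · (m⁻⁴·cd²) · (kg⁻¹·m⁻²·s³·A²) = kg⁻¹·m⁻⁵·s⁴·A³·cd.

kg⁻¹·m⁻⁵·s⁴·A³·cd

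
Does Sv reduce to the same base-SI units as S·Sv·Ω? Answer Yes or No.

Yes

Left side:
  Sv = m²·s⁻².
Right side:
  S = kg⁻¹·m⁻²·s³·A².
  Sv = m²·s⁻².
  Ω = kg·m²·s⁻³·A⁻².
  Combining: S·Sv·Ω = (kg⁻¹·m⁻²·s³·A²) · (m²·s⁻²) · (kg·m²·s⁻³·A⁻²) = m²·s⁻².
Both reduce to m²·s⁻².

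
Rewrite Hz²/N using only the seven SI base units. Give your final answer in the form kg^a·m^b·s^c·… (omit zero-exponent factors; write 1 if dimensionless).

kg⁻¹·m⁻¹

N = kg·m·s⁻².
So N⁻¹ = kg⁻¹·m⁻¹·s².
Hz = s⁻¹.
So Hz² = s⁻².
Combining: N⁻¹·Hz² = (kg⁻¹·m⁻¹·s²) · s⁻² = kg⁻¹·m⁻¹.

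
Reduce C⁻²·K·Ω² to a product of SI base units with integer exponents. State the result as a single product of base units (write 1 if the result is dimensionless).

kg²·m⁴·s⁻⁸·A⁻⁶·K

C = s·A.
So C⁻² = s⁻²·A⁻².
Ω = kg·m²·s⁻³·A⁻².
So Ω² = kg²·m⁴·s⁻⁶·A⁻⁴.
Combining: C⁻²·K·Ω² = (s⁻²·A⁻²) · K · (kg²·m⁴·s⁻⁶·A⁻⁴) = kg²·m⁴·s⁻⁸·A⁻⁶·K.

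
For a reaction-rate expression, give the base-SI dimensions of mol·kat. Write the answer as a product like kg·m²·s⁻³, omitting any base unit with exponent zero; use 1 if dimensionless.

kat = mol/s = s⁻¹·mol (catalytic activity).
Combining: mol·kat = mol · (s⁻¹·mol) = s⁻¹·mol².

s⁻¹·mol²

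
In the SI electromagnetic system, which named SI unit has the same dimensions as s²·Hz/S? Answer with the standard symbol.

H

Hz = 1/s = s⁻¹ (frequency is cycles per second).
S = 1/Ω (conductance is reciprocal resistance),
    = kg⁻¹·m⁻²·s³·A².
So S⁻¹ = kg·m²·s⁻³·A⁻².
Combining: s²·Hz·S⁻¹ = s² · s⁻¹ · (kg·m²·s⁻³·A⁻²) = kg·m²·s⁻²·A⁻².
kg·m²·s⁻²·A⁻² is the base-SI form of the henry.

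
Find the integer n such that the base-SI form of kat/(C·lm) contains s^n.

C = s·A.
So C⁻¹ = s⁻¹·A⁻¹.
kat = s⁻¹·mol.
lm = cd.
So lm⁻¹ = cd⁻¹.
Combining: C⁻¹·kat·lm⁻¹ = (s⁻¹·A⁻¹) · (s⁻¹·mol) · cd⁻¹ = s⁻²·A⁻¹·mol·cd⁻¹.
The exponent of s is -2.

-2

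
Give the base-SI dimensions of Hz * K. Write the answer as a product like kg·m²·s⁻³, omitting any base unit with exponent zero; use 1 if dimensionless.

s⁻¹·K

Hz = 1/s = s⁻¹ (frequency is cycles per second).
Combining: Hz·K = s⁻¹ · K = s⁻¹·K.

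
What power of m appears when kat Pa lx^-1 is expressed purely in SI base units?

kat = mol/s = s⁻¹·mol (catalytic activity).
Pa = N/m² (pressure = force per area),
    = kg·m⁻¹·s⁻².
lx = lm/m² (illuminance = luminous flux per area),
    = m⁻²·cd.
So lx⁻¹ = m²·cd⁻¹.
Combining: kat·Pa·lx⁻¹ = (s⁻¹·mol) · (kg·m⁻¹·s⁻²) · (m²·cd⁻¹) = kg·m·s⁻³·mol·cd⁻¹.
The exponent of m is 1.

1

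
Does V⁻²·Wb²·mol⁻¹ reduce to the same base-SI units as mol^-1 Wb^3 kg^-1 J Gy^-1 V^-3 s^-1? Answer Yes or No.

Left side:
  V = kg·m²·s⁻³·A⁻¹.
  So V⁻² = kg⁻²·m⁻⁴·s⁶·A².
  Wb = kg·m²·s⁻²·A⁻¹.
  So Wb² = kg²·m⁴·s⁻⁴·A⁻².
  Combining: V⁻²·Wb²·mol⁻¹ = (kg⁻²·m⁻⁴·s⁶·A²) · (kg²·m⁴·s⁻⁴·A⁻²) · mol⁻¹ = s²·mol⁻¹.
Right side:
  Wb = kg·m²·s⁻²·A⁻¹.
  So Wb³ = kg³·m⁶·s⁻⁶·A⁻³.
  J = kg·m²·s⁻².
  Gy = m²·s⁻².
  So Gy⁻¹ = m⁻²·s².
  V = kg·m²·s⁻³·A⁻¹.
  So V⁻³ = kg⁻³·m⁻⁶·s⁹·A³.
  Combining: mol⁻¹·Wb³·kg⁻¹·J·Gy⁻¹·V⁻³·s⁻¹ = mol⁻¹ · (kg³·m⁶·s⁻⁶·A⁻³) · kg⁻¹ · (kg·m²·s⁻²) · (m⁻²·s²) · (kg⁻³·m⁻⁶·s⁹·A³) · s⁻¹ = s²·mol⁻¹.
Both reduce to s²·mol⁻¹.

Yes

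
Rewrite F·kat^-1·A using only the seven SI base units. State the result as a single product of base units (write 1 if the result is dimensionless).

kg⁻¹·m⁻²·s⁵·A³·mol⁻¹

F = C/V (capacitance = charge per voltage),
    = A·s/(kg·m²·s⁻³·A⁻¹) (substituting C and V),
    = kg⁻¹·m⁻²·s⁴·A².
kat = mol/s = s⁻¹·mol (catalytic activity).
So kat⁻¹ = s·mol⁻¹.
Combining: F·kat⁻¹·A = (kg⁻¹·m⁻²·s⁴·A²) · (s·mol⁻¹) · A = kg⁻¹·m⁻²·s⁵·A³·mol⁻¹.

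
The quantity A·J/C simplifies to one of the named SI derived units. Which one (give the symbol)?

W

C = s·A.
So C⁻¹ = s⁻¹·A⁻¹.
J = kg·m²·s⁻².
Combining: C⁻¹·A·J = (s⁻¹·A⁻¹) · A · (kg·m²·s⁻²) = kg·m²·s⁻³.
kg·m²·s⁻³ is the base-SI form of the watt.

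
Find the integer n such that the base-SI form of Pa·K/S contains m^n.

1

Pa = kg·m⁻¹·s⁻².
S = kg⁻¹·m⁻²·s³·A².
So S⁻¹ = kg·m²·s⁻³·A⁻².
Combining: Pa·S⁻¹·K = (kg·m⁻¹·s⁻²) · (kg·m²·s⁻³·A⁻²) · K = kg²·m·s⁻⁵·A⁻²·K.
The exponent of m is 1.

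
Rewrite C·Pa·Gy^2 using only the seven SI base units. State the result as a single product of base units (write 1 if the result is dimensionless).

C = s·A.
Pa = kg·m⁻¹·s⁻².
Gy = m²·s⁻².
So Gy² = m⁴·s⁻⁴.
Combining: C·Pa·Gy² = (s·A) · (kg·m⁻¹·s⁻²) · (m⁴·s⁻⁴) = kg·m³·s⁻⁵·A.

kg·m³·s⁻⁵·A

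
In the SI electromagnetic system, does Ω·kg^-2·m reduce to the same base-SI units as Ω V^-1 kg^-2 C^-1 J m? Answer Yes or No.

Left side:
  Ω = V/A (resistance = voltage per current),
      = kg·m²·s⁻³·A⁻².
  Combining: Ω·kg⁻²·m = (kg·m²·s⁻³·A⁻²) · kg⁻² · m = kg⁻¹·m³·s⁻³·A⁻².
Right side:
  Ω = V/A (resistance = voltage per current),
      = kg·m²·s⁻³·A⁻².
  V = W/A (potential = power per current),
      = kg·m²·s⁻³·A⁻¹.
  So V⁻¹ = kg⁻¹·m⁻²·s³·A.
  C = A·s = s·A (charge = current × time).
  So C⁻¹ = s⁻¹·A⁻¹.
  J = N·m (work = force × distance),
      = kg·m²·s⁻².
  Combining: Ω·V⁻¹·kg⁻²·C⁻¹·J·m = (kg·m²·s⁻³·A⁻²) · (kg⁻¹·m⁻²·s³·A) · kg⁻² · (s⁻¹·A⁻¹) · (kg·m²·s⁻²) · m = kg⁻¹·m³·s⁻³·A⁻².
Both reduce to kg⁻¹·m³·s⁻³·A⁻².

Yes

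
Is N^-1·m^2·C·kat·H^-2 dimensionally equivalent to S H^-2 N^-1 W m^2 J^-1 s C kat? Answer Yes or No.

No

Left side:
  N = kg·m·s⁻².
  So N⁻¹ = kg⁻¹·m⁻¹·s².
  C = s·A.
  kat = s⁻¹·mol.
  H = kg·m²·s⁻²·A⁻².
  So H⁻² = kg⁻²·m⁻⁴·s⁴·A⁴.
  Combining: N⁻¹·m²·C·kat·H⁻² = (kg⁻¹·m⁻¹·s²) · m² · (s·A) · (s⁻¹·mol) · (kg⁻²·m⁻⁴·s⁴·A⁴) = kg⁻³·m⁻³·s⁶·A⁵·mol.
Right side:
  S = 1/Ω (conductance is reciprocal resistance),
      = kg⁻¹·m⁻²·s³·A².
  H = Wb/A (inductance = flux per current),
      = kg·m²·s⁻²·A⁻².
  So H⁻² = kg⁻²·m⁻⁴·s⁴·A⁴.
  N = kg·m/s² = kg·m·s⁻² (force = mass × acceleration).
  So N⁻¹ = kg⁻¹·m⁻¹·s².
  W = J/s (power = energy per time),
      = kg·m²·s⁻³.
  J = N·m (work = force × distance),
      = kg·m²·s⁻².
  So J⁻¹ = kg⁻¹·m⁻²·s².
  C = A·s = s·A (charge = current × time).
  kat = mol/s = s⁻¹·mol (catalytic activity).
  Combining: S·H⁻²·N⁻¹·W·m²·J⁻¹·s·C·kat = (kg⁻¹·m⁻²·s³·A²) · (kg⁻²·m⁻⁴·s⁴·A⁴) · (kg⁻¹·m⁻¹·s²) · (kg·m²·s⁻³) · m² · (kg⁻¹·m⁻²·s²) · s · (s·A) · (s⁻¹·mol) = kg⁻⁴·m⁻⁵·s⁹·A⁷·mol.
Left is kg⁻³·m⁻³·s⁶·A⁵·mol; right is kg⁻⁴·m⁻⁵·s⁹·A⁷·mol — different.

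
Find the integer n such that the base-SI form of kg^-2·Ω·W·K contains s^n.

Ω = kg·m²·s⁻³·A⁻².
W = kg·m²·s⁻³.
Combining: kg⁻²·Ω·W·K = kg⁻² · (kg·m²·s⁻³·A⁻²) · (kg·m²·s⁻³) · K = m⁴·s⁻⁶·A⁻²·K.
The exponent of s is -6.

-6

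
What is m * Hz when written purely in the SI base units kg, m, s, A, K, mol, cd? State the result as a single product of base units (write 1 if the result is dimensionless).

Hz = 1/s = s⁻¹ (frequency is cycles per second).
Combining: m·Hz = m · s⁻¹ = m·s⁻¹.

m·s⁻¹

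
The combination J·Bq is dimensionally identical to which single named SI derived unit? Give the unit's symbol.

J = N·m (work = force × distance),
    = kg·m²·s⁻².
Bq = 1/s = s⁻¹ (activity is decays per second).
Combining: J·Bq = (kg·m²·s⁻²) · s⁻¹ = kg·m²·s⁻³.
kg·m²·s⁻³ is the base-SI form of the watt.

W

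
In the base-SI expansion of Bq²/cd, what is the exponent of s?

-2

Bq = s⁻¹.
So Bq² = s⁻².
Combining: cd⁻¹·Bq² = cd⁻¹ · s⁻² = s⁻²·cd⁻¹.
The exponent of s is -2.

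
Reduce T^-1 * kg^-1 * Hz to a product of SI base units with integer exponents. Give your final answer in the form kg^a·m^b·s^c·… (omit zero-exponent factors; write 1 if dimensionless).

T = Wb/m² (flux density = flux per area),
    = kg·s⁻²·A⁻¹.
So T⁻¹ = kg⁻¹·s²·A.
Hz = 1/s = s⁻¹ (frequency is cycles per second).
Combining: T⁻¹·kg⁻¹·Hz = (kg⁻¹·s²·A) · kg⁻¹ · s⁻¹ = kg⁻²·s·A.

kg⁻²·s·A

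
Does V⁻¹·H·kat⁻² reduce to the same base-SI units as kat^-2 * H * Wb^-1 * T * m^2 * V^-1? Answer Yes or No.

Left side:
  V = kg·m²·s⁻³·A⁻¹.
  So V⁻¹ = kg⁻¹·m⁻²·s³·A.
  H = kg·m²·s⁻²·A⁻².
  kat = s⁻¹·mol.
  So kat⁻² = s²·mol⁻².
  Combining: V⁻¹·H·kat⁻² = (kg⁻¹·m⁻²·s³·A) · (kg·m²·s⁻²·A⁻²) · (s²·mol⁻²) = s³·A⁻¹·mol⁻².
Right side:
  kat = mol/s = s⁻¹·mol (catalytic activity).
  So kat⁻² = s²·mol⁻².
  H = Wb/A (inductance = flux per current),
      = kg·m²·s⁻²·A⁻².
  Wb = V·s (flux: a volt is a weber per second),
      = kg·m²·s⁻²·A⁻¹.
  So Wb⁻¹ = kg⁻¹·m⁻²·s²·A.
  T = Wb/m² (flux density = flux per area),
      = kg·s⁻²·A⁻¹.
  V = W/A (potential = power per current),
      = kg·m²·s⁻³·A⁻¹.
  So V⁻¹ = kg⁻¹·m⁻²·s³·A.
  Combining: kat⁻²·H·Wb⁻¹·T·m²·V⁻¹ = (s²·mol⁻²) · (kg·m²·s⁻²·A⁻²) · (kg⁻¹·m⁻²·s²·A) · (kg·s⁻²·A⁻¹) · m² · (kg⁻¹·m⁻²·s³·A) = s³·A⁻¹·mol⁻².
Both reduce to s³·A⁻¹·mol⁻².

Yes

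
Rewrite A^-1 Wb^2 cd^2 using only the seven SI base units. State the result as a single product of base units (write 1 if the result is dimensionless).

Wb = V·s (flux: a volt is a weber per second),
    = kg·m²·s⁻²·A⁻¹.
So Wb² = kg²·m⁴·s⁻⁴·A⁻².
Combining: A⁻¹·Wb²·cd² = A⁻¹ · (kg²·m⁴·s⁻⁴·A⁻²) · cd² = kg²·m⁴·s⁻⁴·A⁻³·cd².

kg²·m⁴·s⁻⁴·A⁻³·cd²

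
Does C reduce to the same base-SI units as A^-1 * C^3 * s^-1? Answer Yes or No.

Left side:
  C = s·A.
Right side:
  C = A·s = s·A (charge = current × time).
  So C³ = s³·A³.
  Combining: A⁻¹·C³·s⁻¹ = A⁻¹ · (s³·A³) · s⁻¹ = s²·A².
Left is s·A; right is s²·A² — different.

No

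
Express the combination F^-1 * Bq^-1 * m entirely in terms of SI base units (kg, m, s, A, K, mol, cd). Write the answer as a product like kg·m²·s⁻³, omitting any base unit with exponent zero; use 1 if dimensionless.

F = kg⁻¹·m⁻²·s⁴·A².
So F⁻¹ = kg·m²·s⁻⁴·A⁻².
Bq = s⁻¹.
So Bq⁻¹ = s.
Combining: F⁻¹·Bq⁻¹·m = (kg·m²·s⁻⁴·A⁻²) · s · m = kg·m³·s⁻³·A⁻².

kg·m³·s⁻³·A⁻²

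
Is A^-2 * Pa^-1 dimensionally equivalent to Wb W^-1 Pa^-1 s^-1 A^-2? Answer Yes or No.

No

Left side:
  Pa = kg·m⁻¹·s⁻².
  So Pa⁻¹ = kg⁻¹·m·s².
  Combining: A⁻²·Pa⁻¹ = A⁻² · (kg⁻¹·m·s²) = kg⁻¹·m·s²·A⁻².
Right side:
  Wb = kg·m²·s⁻²·A⁻¹.
  W = kg·m²·s⁻³.
  So W⁻¹ = kg⁻¹·m⁻²·s³.
  Pa = kg·m⁻¹·s⁻².
  So Pa⁻¹ = kg⁻¹·m·s².
  Combining: Wb·W⁻¹·Pa⁻¹·s⁻¹·A⁻² = (kg·m²·s⁻²·A⁻¹) · (kg⁻¹·m⁻²·s³) · (kg⁻¹·m·s²) · s⁻¹ · A⁻² = kg⁻¹·m·s²·A⁻³.
Left is kg⁻¹·m·s²·A⁻²; right is kg⁻¹·m·s²·A⁻³ — different.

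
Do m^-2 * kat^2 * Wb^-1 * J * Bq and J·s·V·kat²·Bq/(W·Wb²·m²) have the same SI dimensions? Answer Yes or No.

No

Left side:
  kat = s⁻¹·mol.
  So kat² = s⁻²·mol².
  Wb = kg·m²·s⁻²·A⁻¹.
  So Wb⁻¹ = kg⁻¹·m⁻²·s²·A.
  J = kg·m²·s⁻².
  Bq = s⁻¹.
  Combining: m⁻²·kat²·Wb⁻¹·J·Bq = m⁻² · (s⁻²·mol²) · (kg⁻¹·m⁻²·s²·A) · (kg·m²·s⁻²) · s⁻¹ = m⁻²·s⁻³·A·mol².
Right side:
  W = kg·m²·s⁻³.
  So W⁻¹ = kg⁻¹·m⁻²·s³.
  J = kg·m²·s⁻².
  V = kg·m²·s⁻³·A⁻¹.
  Wb = kg·m²·s⁻²·A⁻¹.
  So Wb⁻² = kg⁻²·m⁻⁴·s⁴·A².
  kat = s⁻¹·mol.
  So kat² = s⁻²·mol².
  Bq = s⁻¹.
  Combining: W⁻¹·J·s·V·Wb⁻²·kat²·m⁻²·Bq = (kg⁻¹·m⁻²·s³) · (kg·m²·s⁻²) · s · (kg·m²·s⁻³·A⁻¹) · (kg⁻²·m⁻⁴·s⁴·A²) · (s⁻²·mol²) · m⁻² · s⁻¹ = kg⁻¹·m⁻⁴·A·mol².
Left is m⁻²·s⁻³·A·mol²; right is kg⁻¹·m⁻⁴·A·mol² — different.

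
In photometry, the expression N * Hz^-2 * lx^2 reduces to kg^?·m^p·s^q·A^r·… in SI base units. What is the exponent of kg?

1

N = kg·m/s² = kg·m·s⁻² (force = mass × acceleration).
Hz = 1/s = s⁻¹ (frequency is cycles per second).
So Hz⁻² = s².
lx = lm/m² (illuminance = luminous flux per area),
    = m⁻²·cd.
So lx² = m⁻⁴·cd².
Combining: N·Hz⁻²·lx² = (kg·m·s⁻²) · s² · (m⁻⁴·cd²) = kg·m⁻³·cd².
The exponent of kg is 1.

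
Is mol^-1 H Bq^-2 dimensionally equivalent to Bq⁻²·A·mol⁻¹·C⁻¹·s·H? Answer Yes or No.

Yes

Left side:
  H = kg·m²·s⁻²·A⁻².
  Bq = s⁻¹.
  So Bq⁻² = s².
  Combining: mol⁻¹·H·Bq⁻² = mol⁻¹ · (kg·m²·s⁻²·A⁻²) · s² = kg·m²·A⁻²·mol⁻¹.
Right side:
  Bq = 1/s = s⁻¹ (activity is decays per second).
  So Bq⁻² = s².
  C = A·s = s·A (charge = current × time).
  So C⁻¹ = s⁻¹·A⁻¹.
  H = Wb/A (inductance = flux per current),
      = kg·m²·s⁻²·A⁻².
  Combining: Bq⁻²·A·mol⁻¹·C⁻¹·s·H = s² · A · mol⁻¹ · (s⁻¹·A⁻¹) · s · (kg·m²·s⁻²·A⁻²) = kg·m²·A⁻²·mol⁻¹.
Both reduce to kg·m²·A⁻²·mol⁻¹.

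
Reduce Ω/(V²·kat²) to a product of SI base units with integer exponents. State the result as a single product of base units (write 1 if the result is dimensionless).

Ω = V/A (resistance = voltage per current),
    = kg·m²·s⁻³·A⁻².
V = W/A (potential = power per current),
    = kg·m²·s⁻³·A⁻¹.
So V⁻² = kg⁻²·m⁻⁴·s⁶·A².
kat = mol/s = s⁻¹·mol (catalytic activity).
So kat⁻² = s²·mol⁻².
Combining: Ω·V⁻²·kat⁻² = (kg·m²·s⁻³·A⁻²) · (kg⁻²·m⁻⁴·s⁶·A²) · (s²·mol⁻²) = kg⁻¹·m⁻²·s⁵·mol⁻².

kg⁻¹·m⁻²·s⁵·mol⁻²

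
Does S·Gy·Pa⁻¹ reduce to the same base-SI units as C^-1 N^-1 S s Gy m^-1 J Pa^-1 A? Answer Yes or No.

Left side:
  S = 1/Ω (conductance is reciprocal resistance),
      = kg⁻¹·m⁻²·s³·A².
  Gy = J/kg (absorbed dose = energy per mass),
      = m²·s⁻².
  Pa = N/m² (pressure = force per area),
      = kg·m⁻¹·s⁻².
  So Pa⁻¹ = kg⁻¹·m·s².
  Combining: S·Gy·Pa⁻¹ = (kg⁻¹·m⁻²·s³·A²) · (m²·s⁻²) · (kg⁻¹·m·s²) = kg⁻²·m·s³·A².
Right side:
  C = s·A.
  So C⁻¹ = s⁻¹·A⁻¹.
  N = kg·m·s⁻².
  So N⁻¹ = kg⁻¹·m⁻¹·s².
  S = kg⁻¹·m⁻²·s³·A².
  Gy = m²·s⁻².
  J = kg·m²·s⁻².
  Pa = kg·m⁻¹·s⁻².
  So Pa⁻¹ = kg⁻¹·m·s².
  Combining: C⁻¹·N⁻¹·S·s·Gy·m⁻¹·J·Pa⁻¹·A = (s⁻¹·A⁻¹) · (kg⁻¹·m⁻¹·s²) · (kg⁻¹·m⁻²·s³·A²) · s · (m²·s⁻²) · m⁻¹ · (kg·m²·s⁻²) · (kg⁻¹·m·s²) · A = kg⁻²·m·s³·A².
Both reduce to kg⁻²·m·s³·A².

Yes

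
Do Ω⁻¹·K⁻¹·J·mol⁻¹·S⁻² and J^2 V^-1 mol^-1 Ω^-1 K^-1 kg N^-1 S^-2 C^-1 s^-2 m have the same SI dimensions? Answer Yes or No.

Yes

Left side:
  Ω = V/A (resistance = voltage per current),
      = kg·m²·s⁻³·A⁻².
  So Ω⁻¹ = kg⁻¹·m⁻²·s³·A².
  J = N·m (work = force × distance),
      = kg·m²·s⁻².
  S = 1/Ω (conductance is reciprocal resistance),
      = kg⁻¹·m⁻²·s³·A².
  So S⁻² = kg²·m⁴·s⁻⁶·A⁻⁴.
  Combining: Ω⁻¹·K⁻¹·J·mol⁻¹·S⁻² = (kg⁻¹·m⁻²·s³·A²) · K⁻¹ · (kg·m²·s⁻²) · mol⁻¹ · (kg²·m⁴·s⁻⁶·A⁻⁴) = kg²·m⁴·s⁻⁵·A⁻²·K⁻¹·mol⁻¹.
Right side:
  J = kg·m²·s⁻².
  So J² = kg²·m⁴·s⁻⁴.
  V = kg·m²·s⁻³·A⁻¹.
  So V⁻¹ = kg⁻¹·m⁻²·s³·A.
  Ω = kg·m²·s⁻³·A⁻².
  So Ω⁻¹ = kg⁻¹·m⁻²·s³·A².
  N = kg·m·s⁻².
  So N⁻¹ = kg⁻¹·m⁻¹·s².
  S = kg⁻¹·m⁻²·s³·A².
  So S⁻² = kg²·m⁴·s⁻⁶·A⁻⁴.
  C = s·A.
  So C⁻¹ = s⁻¹·A⁻¹.
  Combining: J²·V⁻¹·mol⁻¹·Ω⁻¹·K⁻¹·kg·N⁻¹·S⁻²·C⁻¹·s⁻²·m = (kg²·m⁴·s⁻⁴) · (kg⁻¹·m⁻²·s³·A) · mol⁻¹ · (kg⁻¹·m⁻²·s³·A²) · K⁻¹ · kg · (kg⁻¹·m⁻¹·s²) · (kg²·m⁴·s⁻⁶·A⁻⁴) · (s⁻¹·A⁻¹) · s⁻² · m = kg²·m⁴·s⁻⁵·A⁻²·K⁻¹·mol⁻¹.
Both reduce to kg²·m⁴·s⁻⁵·A⁻²·K⁻¹·mol⁻¹.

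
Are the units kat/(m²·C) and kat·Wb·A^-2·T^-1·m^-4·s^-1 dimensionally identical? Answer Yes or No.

Left side:
  kat = mol/s = s⁻¹·mol (catalytic activity).
  C = A·s = s·A (charge = current × time).
  So C⁻¹ = s⁻¹·A⁻¹.
  Combining: kat·m⁻²·C⁻¹ = (s⁻¹·mol) · m⁻² · (s⁻¹·A⁻¹) = m⁻²·s⁻²·A⁻¹·mol.
Right side:
  kat = mol/s = s⁻¹·mol (catalytic activity).
  Wb = V·s (flux: a volt is a weber per second),
      = kg·m²·s⁻²·A⁻¹.
  T = Wb/m² (flux density = flux per area),
      = kg·s⁻²·A⁻¹.
  So T⁻¹ = kg⁻¹·s²·A.
  Combining: kat·Wb·A⁻²·T⁻¹·m⁻⁴·s⁻¹ = (s⁻¹·mol) · (kg·m²·s⁻²·A⁻¹) · A⁻² · (kg⁻¹·s²·A) · m⁻⁴ · s⁻¹ = m⁻²·s⁻²·A⁻²·mol.
Left is m⁻²·s⁻²·A⁻¹·mol; right is m⁻²·s⁻²·A⁻²·mol — different.

No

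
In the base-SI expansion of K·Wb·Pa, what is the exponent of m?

1

Wb = V·s (flux: a volt is a weber per second),
    = kg·m²·s⁻²·A⁻¹.
Pa = N/m² (pressure = force per area),
    = kg·m⁻¹·s⁻².
Combining: K·Wb·Pa = K · (kg·m²·s⁻²·A⁻¹) · (kg·m⁻¹·s⁻²) = kg²·m·s⁻⁴·A⁻¹·K.
The exponent of m is 1.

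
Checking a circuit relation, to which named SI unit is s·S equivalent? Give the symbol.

F

S = kg⁻¹·m⁻²·s³·A².
Combining: s·S = s · (kg⁻¹·m⁻²·s³·A²) = kg⁻¹·m⁻²·s⁴·A².
kg⁻¹·m⁻²·s⁴·A² is the base-SI form of the farad.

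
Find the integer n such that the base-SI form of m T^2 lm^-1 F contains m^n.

-1

T = kg·s⁻²·A⁻¹.
So T² = kg²·s⁻⁴·A⁻².
lm = cd.
So lm⁻¹ = cd⁻¹.
F = kg⁻¹·m⁻²·s⁴·A².
Combining: m·T²·lm⁻¹·F = m · (kg²·s⁻⁴·A⁻²) · cd⁻¹ · (kg⁻¹·m⁻²·s⁴·A²) = kg·m⁻¹·cd⁻¹.
The exponent of m is -1.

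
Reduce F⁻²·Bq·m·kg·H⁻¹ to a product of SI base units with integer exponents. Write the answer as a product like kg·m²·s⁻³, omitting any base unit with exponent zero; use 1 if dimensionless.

kg²·m³·s⁻⁷·A⁻²

F = kg⁻¹·m⁻²·s⁴·A².
So F⁻² = kg²·m⁴·s⁻⁸·A⁻⁴.
Bq = s⁻¹.
H = kg·m²·s⁻²·A⁻².
So H⁻¹ = kg⁻¹·m⁻²·s²·A².
Combining: F⁻²·Bq·m·kg·H⁻¹ = (kg²·m⁴·s⁻⁸·A⁻⁴) · s⁻¹ · m · kg · (kg⁻¹·m⁻²·s²·A²) = kg²·m³·s⁻⁷·A⁻².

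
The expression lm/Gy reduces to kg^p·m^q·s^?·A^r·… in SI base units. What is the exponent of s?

2

lm = cd·sr = cd (luminous flux; sr is dimensionless).
Gy = J/kg (absorbed dose = energy per mass),
    = m²·s⁻².
So Gy⁻¹ = m⁻²·s².
Combining: lm·Gy⁻¹ = cd · (m⁻²·s²) = m⁻²·s²·cd.
The exponent of s is 2.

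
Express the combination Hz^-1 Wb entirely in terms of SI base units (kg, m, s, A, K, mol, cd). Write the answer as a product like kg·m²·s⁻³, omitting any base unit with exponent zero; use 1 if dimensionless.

Hz = 1/s = s⁻¹ (frequency is cycles per second).
So Hz⁻¹ = s.
Wb = V·s (flux: a volt is a weber per second),
    = kg·m²·s⁻²·A⁻¹.
Combining: Hz⁻¹·Wb = s · (kg·m²·s⁻²·A⁻¹) = kg·m²·s⁻¹·A⁻¹.

kg·m²·s⁻¹·A⁻¹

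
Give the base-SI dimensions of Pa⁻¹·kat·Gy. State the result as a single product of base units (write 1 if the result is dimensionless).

kg⁻¹·m³·s⁻¹·mol

Pa = kg·m⁻¹·s⁻².
So Pa⁻¹ = kg⁻¹·m·s².
kat = s⁻¹·mol.
Gy = m²·s⁻².
Combining: Pa⁻¹·kat·Gy = (kg⁻¹·m·s²) · (s⁻¹·mol) · (m²·s⁻²) = kg⁻¹·m³·s⁻¹·mol.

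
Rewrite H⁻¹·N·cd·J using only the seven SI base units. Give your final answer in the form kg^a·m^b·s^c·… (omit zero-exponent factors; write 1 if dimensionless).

H = kg·m²·s⁻²·A⁻².
So H⁻¹ = kg⁻¹·m⁻²·s²·A².
N = kg·m·s⁻².
J = kg·m²·s⁻².
Combining: H⁻¹·N·cd·J = (kg⁻¹·m⁻²·s²·A²) · (kg·m·s⁻²) · cd · (kg·m²·s⁻²) = kg·m·s⁻²·A²·cd.

kg·m·s⁻²·A²·cd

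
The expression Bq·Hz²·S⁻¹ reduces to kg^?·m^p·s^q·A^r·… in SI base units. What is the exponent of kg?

Bq = s⁻¹.
Hz = s⁻¹.
So Hz² = s⁻².
S = kg⁻¹·m⁻²·s³·A².
So S⁻¹ = kg·m²·s⁻³·A⁻².
Combining: Bq·Hz²·S⁻¹ = s⁻¹ · s⁻² · (kg·m²·s⁻³·A⁻²) = kg·m²·s⁻⁶·A⁻².
The exponent of kg is 1.

1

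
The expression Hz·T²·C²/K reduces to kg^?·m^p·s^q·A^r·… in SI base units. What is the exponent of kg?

2

Hz = 1/s = s⁻¹ (frequency is cycles per second).
T = Wb/m² (flux density = flux per area),
    = kg·s⁻²·A⁻¹.
So T² = kg²·s⁻⁴·A⁻².
C = A·s = s·A (charge = current × time).
So C² = s²·A².
Combining: Hz·T²·K⁻¹·C² = s⁻¹ · (kg²·s⁻⁴·A⁻²) · K⁻¹ · (s²·A²) = kg²·s⁻³·K⁻¹.
The exponent of kg is 2.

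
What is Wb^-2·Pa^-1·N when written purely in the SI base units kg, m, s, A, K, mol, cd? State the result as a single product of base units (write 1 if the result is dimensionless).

Wb = kg·m²·s⁻²·A⁻¹.
So Wb⁻² = kg⁻²·m⁻⁴·s⁴·A².
Pa = kg·m⁻¹·s⁻².
So Pa⁻¹ = kg⁻¹·m·s².
N = kg·m·s⁻².
Combining: Wb⁻²·Pa⁻¹·N = (kg⁻²·m⁻⁴·s⁴·A²) · (kg⁻¹·m·s²) · (kg·m·s⁻²) = kg⁻²·m⁻²·s⁴·A².

kg⁻²·m⁻²·s⁴·A²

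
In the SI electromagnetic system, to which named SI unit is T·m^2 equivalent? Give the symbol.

Wb

T = Wb/m² (flux density = flux per area),
    = kg·s⁻²·A⁻¹.
Combining: T·m² = (kg·s⁻²·A⁻¹) · m² = kg·m²·s⁻²·A⁻¹.
kg·m²·s⁻²·A⁻¹ is the base-SI form of the weber.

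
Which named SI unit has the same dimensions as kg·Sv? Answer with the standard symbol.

Sv = m²·s⁻².
Combining: kg·Sv = kg · (m²·s⁻²) = kg·m²·s⁻².
kg·m²·s⁻² is the base-SI form of the joule.

J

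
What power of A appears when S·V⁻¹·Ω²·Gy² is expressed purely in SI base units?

S = kg⁻¹·m⁻²·s³·A².
V = kg·m²·s⁻³·A⁻¹.
So V⁻¹ = kg⁻¹·m⁻²·s³·A.
Ω = kg·m²·s⁻³·A⁻².
So Ω² = kg²·m⁴·s⁻⁶·A⁻⁴.
Gy = m²·s⁻².
So Gy² = m⁴·s⁻⁴.
Combining: S·V⁻¹·Ω²·Gy² = (kg⁻¹·m⁻²·s³·A²) · (kg⁻¹·m⁻²·s³·A) · (kg²·m⁴·s⁻⁶·A⁻⁴) · (m⁴·s⁻⁴) = m⁴·s⁻⁴·A⁻¹.
The exponent of A is -1.

-1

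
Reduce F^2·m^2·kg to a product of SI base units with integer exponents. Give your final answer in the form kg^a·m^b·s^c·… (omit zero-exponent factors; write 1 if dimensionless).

kg⁻¹·m⁻²·s⁸·A⁴

F = C/V (capacitance = charge per voltage),
    = A·s/(kg·m²·s⁻³·A⁻¹) (substituting C and V),
    = kg⁻¹·m⁻²·s⁴·A².
So F² = kg⁻²·m⁻⁴·s⁸·A⁴.
Combining: F²·m²·kg = (kg⁻²·m⁻⁴·s⁸·A⁴) · m² · kg = kg⁻¹·m⁻²·s⁸·A⁴.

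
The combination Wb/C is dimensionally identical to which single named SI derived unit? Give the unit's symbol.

Wb = V·s (flux: a volt is a weber per second),
    = kg·m²·s⁻²·A⁻¹.
C = A·s = s·A (charge = current × time).
So C⁻¹ = s⁻¹·A⁻¹.
Combining: Wb·C⁻¹ = (kg·m²·s⁻²·A⁻¹) · (s⁻¹·A⁻¹) = kg·m²·s⁻³·A⁻².
kg·m²·s⁻³·A⁻² is the base-SI form of the ohm.

Ω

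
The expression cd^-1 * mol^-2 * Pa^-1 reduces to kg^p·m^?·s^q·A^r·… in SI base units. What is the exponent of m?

1

Pa = N/m² (pressure = force per area),
    = kg·m⁻¹·s⁻².
So Pa⁻¹ = kg⁻¹·m·s².
Combining: cd⁻¹·mol⁻²·Pa⁻¹ = cd⁻¹ · mol⁻² · (kg⁻¹·m·s²) = kg⁻¹·m·s²·mol⁻²·cd⁻¹.
The exponent of m is 1.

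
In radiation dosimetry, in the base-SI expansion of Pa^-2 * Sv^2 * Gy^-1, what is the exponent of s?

2

Pa = kg·m⁻¹·s⁻².
So Pa⁻² = kg⁻²·m²·s⁴.
Sv = m²·s⁻².
So Sv² = m⁴·s⁻⁴.
Gy = m²·s⁻².
So Gy⁻¹ = m⁻²·s².
Combining: Pa⁻²·Sv²·Gy⁻¹ = (kg⁻²·m²·s⁴) · (m⁴·s⁻⁴) · (m⁻²·s²) = kg⁻²·m⁴·s².
The exponent of s is 2.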